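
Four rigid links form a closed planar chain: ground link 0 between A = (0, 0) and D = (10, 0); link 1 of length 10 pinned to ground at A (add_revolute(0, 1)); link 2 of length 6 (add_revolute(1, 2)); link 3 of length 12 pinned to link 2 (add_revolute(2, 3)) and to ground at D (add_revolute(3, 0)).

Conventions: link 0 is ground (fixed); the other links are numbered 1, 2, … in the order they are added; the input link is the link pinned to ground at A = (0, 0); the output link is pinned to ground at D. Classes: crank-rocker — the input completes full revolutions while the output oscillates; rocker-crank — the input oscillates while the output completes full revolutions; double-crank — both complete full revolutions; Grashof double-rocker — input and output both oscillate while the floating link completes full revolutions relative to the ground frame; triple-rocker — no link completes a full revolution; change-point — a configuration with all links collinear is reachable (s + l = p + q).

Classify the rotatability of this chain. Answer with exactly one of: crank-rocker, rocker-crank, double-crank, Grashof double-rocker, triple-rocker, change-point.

lengths: ground=10, input=10, coupler=6, output=12
sorted: s=6 (shortest), l=12 (longest), p+q=20
s + l = 18 vs p + q = 20
s + l < p + q (Grashof) with shortest = coupler link → Grashof double-rocker

Grashof double-rocker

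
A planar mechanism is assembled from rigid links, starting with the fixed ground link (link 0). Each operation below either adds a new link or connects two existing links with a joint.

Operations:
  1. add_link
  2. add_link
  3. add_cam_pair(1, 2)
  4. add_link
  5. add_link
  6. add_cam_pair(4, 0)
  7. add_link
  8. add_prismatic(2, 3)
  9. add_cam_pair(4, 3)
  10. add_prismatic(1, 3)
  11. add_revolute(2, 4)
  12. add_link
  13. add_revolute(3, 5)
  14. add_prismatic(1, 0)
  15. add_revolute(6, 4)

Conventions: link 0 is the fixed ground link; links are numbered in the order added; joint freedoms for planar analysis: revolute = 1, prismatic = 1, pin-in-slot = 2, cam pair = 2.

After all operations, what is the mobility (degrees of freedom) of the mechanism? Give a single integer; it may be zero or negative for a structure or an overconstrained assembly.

(L,J1,J2)=(1,0,0); link0 fixed
link1: (2,0,0)
link2: (3,0,0)
C 1-2 [J2]: (3,0,1)
link3: (4,0,1)
link4: (5,0,1)
C 4-0 [J2]: (5,0,2)
link5: (6,0,2)
P 2-3 [J1]: (6,1,2)
C 4-3 [J2]: (6,1,3)
P 1-3 [J1]: (6,2,3)
R 2-4 [J1]: (6,3,3)
link6: (7,3,3)
R 3-5 [J1]: (7,4,3)
P 1-0 [J1]: (7,5,3)
R 6-4 [J1]: (7,6,3)
Grübler: 3·6 − 2·6 − 3 = 3

M = 3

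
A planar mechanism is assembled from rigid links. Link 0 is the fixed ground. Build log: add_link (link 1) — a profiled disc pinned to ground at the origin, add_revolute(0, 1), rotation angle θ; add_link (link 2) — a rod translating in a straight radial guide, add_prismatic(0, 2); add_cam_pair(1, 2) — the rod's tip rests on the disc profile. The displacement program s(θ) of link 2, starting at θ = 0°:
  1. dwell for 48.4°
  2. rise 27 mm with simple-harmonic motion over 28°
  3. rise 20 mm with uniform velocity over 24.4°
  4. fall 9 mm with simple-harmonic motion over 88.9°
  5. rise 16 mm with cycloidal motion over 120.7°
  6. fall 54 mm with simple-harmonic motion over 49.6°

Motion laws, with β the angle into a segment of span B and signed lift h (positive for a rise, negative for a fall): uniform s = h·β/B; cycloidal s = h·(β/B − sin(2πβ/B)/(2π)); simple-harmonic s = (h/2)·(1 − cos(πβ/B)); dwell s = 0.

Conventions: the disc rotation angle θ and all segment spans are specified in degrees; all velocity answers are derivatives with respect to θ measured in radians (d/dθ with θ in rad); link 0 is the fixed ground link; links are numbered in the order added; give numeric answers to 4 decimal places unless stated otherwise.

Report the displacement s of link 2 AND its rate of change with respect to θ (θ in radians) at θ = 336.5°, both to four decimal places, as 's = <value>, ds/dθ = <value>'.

seg 1 [0°–48.4°] dwell: s stays 0.0000
seg 2 [48.4°–76.4°] simple-harmonic, h=27: full span → s += 27 → s = 27.0000
seg 3 [76.4°–100.8°] uniform, h=20: full span → s += 20 → s = 47.0000
seg 4 [100.8°–189.7°] simple-harmonic, h=-9: full span → s += -9 → s = 38.0000
seg 5 [189.7°–310.4°] cycloidal, h=16: full span → s += 16 → s = 54.0000
seg 6 [310.4°–360°] simple-harmonic, h=-54: θ=336.5° here. β=26.1, B=49.6. -54/2·(1 − cos(π·0.5262)) = -29.2207 → s = 24.7793
velocity in seg [310.4°–360°] (simple-harmonic), θ in radians: β = 26.1° = 0.4555 rad, B = 49.6° = 0.8657 rad; ds/dθ = (πh/(2B)) sin(πβ/B) = (π·(-54)/(2·0.8657)) sin(π·0.5262) = -97.651898 mm/rad

s = 24.7793, ds/dθ = -97.6519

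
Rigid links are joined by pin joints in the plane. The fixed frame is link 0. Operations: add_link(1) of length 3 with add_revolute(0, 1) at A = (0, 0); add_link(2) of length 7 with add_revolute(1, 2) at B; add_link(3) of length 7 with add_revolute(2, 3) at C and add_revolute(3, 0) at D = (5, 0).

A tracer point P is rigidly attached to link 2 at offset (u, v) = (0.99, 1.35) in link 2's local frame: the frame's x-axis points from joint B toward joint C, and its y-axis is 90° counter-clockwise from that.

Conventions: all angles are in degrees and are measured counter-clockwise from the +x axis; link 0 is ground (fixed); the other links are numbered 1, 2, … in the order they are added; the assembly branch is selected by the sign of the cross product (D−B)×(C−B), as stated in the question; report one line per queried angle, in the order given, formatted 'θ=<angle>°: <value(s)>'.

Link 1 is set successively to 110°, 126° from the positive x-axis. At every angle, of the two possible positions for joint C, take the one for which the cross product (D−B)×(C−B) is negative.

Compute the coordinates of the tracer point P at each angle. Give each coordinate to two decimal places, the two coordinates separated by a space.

A=(0,0), D=(5.00,0)
θ=110°: B = A + 3.00·(cos110°, sin110°) = (-1.0261, 2.8191)
θ=110°: |BD| = 6.6529
θ=110°: circle(B,7.00) ∩ circle(D,7.00): a=3.3264, h=6.1591
θ=110°:   candidates: C₊=(4.5968,6.9884) cross=40.976; C₋=(-0.6229,-4.1693) cross=-40.976
θ=110°:   branch - wants cross < 0 → take C=(-0.6229,-4.1693) (cross=-40.976)
θ=110°: ex = (C−B)/|BC| = (0.0576,-0.9983); ey = (0.9983,0.0576)
θ=110°: P = B + 0.99·ex + 1.35·ey = (0.3787,1.9085)
θ=126°: B = A + 3.00·(cos126°, sin126°) = (-1.7634, 2.4271)
θ=126°: |BD| = 7.1856
θ=126°: circle(B,7.00) ∩ circle(D,7.00): a=3.5928, h=6.0076
θ=126°:   candidates: C₊=(3.6475,6.8681) cross=43.169; C₋=(-0.4108,-4.4410) cross=-43.169
θ=126°:   branch - wants cross < 0 → take C=(-0.4108,-4.4410) (cross=-43.169)
θ=126°: ex = (C−B)/|BC| = (0.1932,-0.9812); ey = (0.9812,0.1932)
θ=126°: P = B + 0.99·ex + 1.35·ey = (-0.2475,1.7165)

θ=110°: 0.38 1.91
θ=126°: -0.25 1.72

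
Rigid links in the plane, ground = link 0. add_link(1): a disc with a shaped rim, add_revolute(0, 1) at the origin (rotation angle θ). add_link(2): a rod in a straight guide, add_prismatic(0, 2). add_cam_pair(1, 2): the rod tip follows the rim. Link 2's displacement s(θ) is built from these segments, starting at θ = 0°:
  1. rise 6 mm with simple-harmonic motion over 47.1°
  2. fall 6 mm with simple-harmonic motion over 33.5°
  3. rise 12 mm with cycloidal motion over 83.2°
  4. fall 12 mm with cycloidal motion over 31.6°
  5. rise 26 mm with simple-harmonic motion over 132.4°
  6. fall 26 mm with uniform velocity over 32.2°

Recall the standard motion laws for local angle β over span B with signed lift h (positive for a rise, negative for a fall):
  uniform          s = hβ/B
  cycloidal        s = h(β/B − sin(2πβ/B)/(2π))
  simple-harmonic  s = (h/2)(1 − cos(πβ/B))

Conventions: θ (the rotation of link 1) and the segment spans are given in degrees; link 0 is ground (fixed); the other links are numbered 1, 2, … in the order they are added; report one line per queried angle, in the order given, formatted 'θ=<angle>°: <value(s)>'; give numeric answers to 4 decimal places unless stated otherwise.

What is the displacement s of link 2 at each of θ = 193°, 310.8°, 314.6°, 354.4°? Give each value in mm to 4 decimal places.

segment 1 (0° to 47.1°, simple-harmonic, h = 6) is passed completely: s = 0.0000 + (6) = 6.0000
segment 2 (47.1° to 80.6°, simple-harmonic, h = -6) is passed completely: s = 6.0000 + (-6) = 0.0000
segment 3 (80.6° to 163.8°, cycloidal, h = 12) is passed completely: s = 0.0000 + (12) = 12.0000
θ = 193° falls in segment 4 (163.8° to 195.4°, cycloidal, h = -12): β = 193 − 163.8 = 29.2°, B = 31.6°; Δs = -12·(0.9241 − sin(2π·0.9241)/(2π)) = -11.9658; s = 12.0000 − 11.9658 = 0.0342
segment 4 (163.8° to 195.4°, cycloidal, h = -12) is passed completely: s = 12.0000 + (-12) = 0.0000
θ = 310.8° falls in segment 5 (195.4° to 327.8°, simple-harmonic, h = 26): β = 310.8 − 195.4 = 115.4°, B = 132.4°; Δs = 26/2·(1 − cos(π·0.8716)) = 24.9566; s = 0.0000 + 24.9566 = 24.9566
θ = 314.6° falls in segment 5 (195.4° to 327.8°, simple-harmonic, h = 26): β = 314.6 − 195.4 = 119.2°, B = 132.4°; Δs = 26/2·(1 − cos(π·0.9003)) = 25.3675; s = 0.0000 + 25.3675 = 25.3675
segment 5 (195.4° to 327.8°, simple-harmonic, h = 26) is passed completely: s = 0.0000 + (26) = 26.0000
θ = 354.4° falls in segment 6 (327.8° to 360°, uniform, h = -26): β = 354.4 − 327.8 = 26.6°, B = 32.2°; Δs = -26·26.6/32.2 = -21.4783; s = 26.0000 − 21.4783 = 4.5217

θ=193°: 0.0342
θ=310.8°: 24.9566
θ=314.6°: 25.3675
θ=354.4°: 4.5217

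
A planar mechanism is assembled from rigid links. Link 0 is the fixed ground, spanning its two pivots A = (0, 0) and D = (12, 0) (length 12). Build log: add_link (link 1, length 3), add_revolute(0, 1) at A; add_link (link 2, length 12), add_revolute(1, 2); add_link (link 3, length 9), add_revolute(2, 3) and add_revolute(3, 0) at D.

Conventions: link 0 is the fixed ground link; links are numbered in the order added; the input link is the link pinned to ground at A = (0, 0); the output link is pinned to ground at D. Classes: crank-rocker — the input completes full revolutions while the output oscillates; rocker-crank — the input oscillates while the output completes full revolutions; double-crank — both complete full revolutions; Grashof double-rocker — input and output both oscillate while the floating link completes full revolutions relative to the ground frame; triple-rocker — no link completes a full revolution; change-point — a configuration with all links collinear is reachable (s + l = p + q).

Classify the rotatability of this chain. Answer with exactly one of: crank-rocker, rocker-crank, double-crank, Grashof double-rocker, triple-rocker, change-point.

lengths: ground=12, input=3, coupler=12, output=9
sorted: s=3 (shortest), l=12 (longest), p+q=21
s + l = 15 vs p + q = 21
s + l < p + q (Grashof) with shortest = input link → crank-rocker

crank-rocker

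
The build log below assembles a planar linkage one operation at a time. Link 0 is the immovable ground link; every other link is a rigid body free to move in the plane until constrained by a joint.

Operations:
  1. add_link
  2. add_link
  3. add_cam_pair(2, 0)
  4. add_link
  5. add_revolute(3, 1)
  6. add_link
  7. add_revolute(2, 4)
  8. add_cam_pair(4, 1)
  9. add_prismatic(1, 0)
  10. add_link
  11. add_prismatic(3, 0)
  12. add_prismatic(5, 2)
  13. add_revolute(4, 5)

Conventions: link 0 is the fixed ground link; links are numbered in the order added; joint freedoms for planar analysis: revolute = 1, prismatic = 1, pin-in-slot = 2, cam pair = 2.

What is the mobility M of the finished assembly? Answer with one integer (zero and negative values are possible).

ground; <1,0,0>
#1 <2,0,0>
#2 <3,0,0>
C:2↔0 J2 <3,0,1>
#3 <4,0,1>
R:3↔1 J1 <4,1,1>
#4 <5,1,1>
R:2↔4 J1 <5,2,1>
C:4↔1 J2 <5,2,2>
P:1↔0 J1 <5,3,2>
#5 <6,3,2>
P:3↔0 J1 <6,4,2>
P:5↔2 J1 <6,5,2>
R:4↔5 J1 <6,6,2>
3×5 − 2×6 − 1×2 = 1

M = 1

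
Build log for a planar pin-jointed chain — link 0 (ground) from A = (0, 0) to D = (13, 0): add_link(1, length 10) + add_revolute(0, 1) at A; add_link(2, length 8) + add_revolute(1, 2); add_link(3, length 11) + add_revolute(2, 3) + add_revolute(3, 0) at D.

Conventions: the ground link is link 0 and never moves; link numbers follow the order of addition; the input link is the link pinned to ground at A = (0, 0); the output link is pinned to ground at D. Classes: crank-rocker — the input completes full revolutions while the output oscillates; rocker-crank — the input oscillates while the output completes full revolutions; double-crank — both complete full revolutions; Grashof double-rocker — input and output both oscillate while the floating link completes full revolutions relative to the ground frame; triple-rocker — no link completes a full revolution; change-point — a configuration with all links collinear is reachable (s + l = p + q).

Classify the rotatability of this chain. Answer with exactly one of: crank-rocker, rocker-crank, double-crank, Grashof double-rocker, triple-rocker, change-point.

lengths: ground=13, input=10, coupler=8, output=11
sorted: s=8 (shortest), l=13 (longest), p+q=21
s + l = 21 vs p + q = 21
s + l = p + q → change-point (collinear configuration reachable)

change-point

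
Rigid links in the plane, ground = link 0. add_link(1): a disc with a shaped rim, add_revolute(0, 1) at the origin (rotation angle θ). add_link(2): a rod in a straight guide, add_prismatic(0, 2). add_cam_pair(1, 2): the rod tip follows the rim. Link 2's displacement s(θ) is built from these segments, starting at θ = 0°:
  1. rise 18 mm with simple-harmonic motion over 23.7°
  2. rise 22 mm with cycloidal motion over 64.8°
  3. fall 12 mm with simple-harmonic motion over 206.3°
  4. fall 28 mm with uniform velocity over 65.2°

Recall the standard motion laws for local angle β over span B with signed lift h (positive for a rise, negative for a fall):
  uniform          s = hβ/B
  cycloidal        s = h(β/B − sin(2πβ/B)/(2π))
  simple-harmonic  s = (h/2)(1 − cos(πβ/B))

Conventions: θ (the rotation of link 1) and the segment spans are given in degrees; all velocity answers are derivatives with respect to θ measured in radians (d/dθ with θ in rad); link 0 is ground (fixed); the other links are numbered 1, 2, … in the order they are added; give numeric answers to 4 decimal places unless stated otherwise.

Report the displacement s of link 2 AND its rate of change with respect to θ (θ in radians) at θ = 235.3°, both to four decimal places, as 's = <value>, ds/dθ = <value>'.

segment 1 (0° to 23.7°, simple-harmonic, h = 18) is passed completely: s = 0.0000 + (18) = 18.0000
segment 2 (23.7° to 88.5°, cycloidal, h = 22) is passed completely: s = 18.0000 + (22) = 40.0000
θ = 235.3° falls in segment 3 (88.5° to 294.8°, simple-harmonic, h = -12): β = 235.3 − 88.5 = 146.8°, B = 206.3°; Δs = -12/2·(1 − cos(π·0.7116)) = -9.7010; s = 40.0000 − 9.7010 = 30.2990
velocity in seg [88.5°–294.8°] (simple-harmonic), θ in radians: β = 146.8° = 2.5621 rad, B = 206.3° = 3.6006 rad; ds/dθ = (πh/(2B)) sin(πβ/B) = (π·(-12)/(2·3.6006)) sin(π·0.7116) = -4.120507 mm/rad

s = 30.2990, ds/dθ = -4.1205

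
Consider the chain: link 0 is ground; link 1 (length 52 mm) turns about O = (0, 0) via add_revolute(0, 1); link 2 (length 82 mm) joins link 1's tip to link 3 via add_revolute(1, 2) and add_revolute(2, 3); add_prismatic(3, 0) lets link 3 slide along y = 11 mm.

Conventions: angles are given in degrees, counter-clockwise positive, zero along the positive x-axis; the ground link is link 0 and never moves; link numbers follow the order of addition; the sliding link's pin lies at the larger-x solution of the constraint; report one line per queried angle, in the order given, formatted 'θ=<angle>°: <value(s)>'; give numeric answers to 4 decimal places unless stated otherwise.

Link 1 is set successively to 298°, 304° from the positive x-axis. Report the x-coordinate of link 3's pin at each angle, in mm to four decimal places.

geometry: r = 52 mm, L = 82 mm, e = 11 mm
θ=298°: crank pin P = (r cos θ, r sin θ) = (24.412521, -45.913275)
θ=298°: h = r sin θ − e = -45.913275 − 11 = -56.913275
θ=298°: x = r cos θ + √(L² − h²) = 24.412521 + 59.032865 = 83.445386
θ=304°: crank pin P = (r cos θ, r sin θ) = (29.078031, -43.109954)
θ=304°: h = r sin θ − e = -43.109954 − 11 = -54.109954
θ=304°: x = r cos θ + √(L² − h²) = 29.078031 + 61.612603 = 90.690634

θ=298°: 83.4454
θ=304°: 90.6906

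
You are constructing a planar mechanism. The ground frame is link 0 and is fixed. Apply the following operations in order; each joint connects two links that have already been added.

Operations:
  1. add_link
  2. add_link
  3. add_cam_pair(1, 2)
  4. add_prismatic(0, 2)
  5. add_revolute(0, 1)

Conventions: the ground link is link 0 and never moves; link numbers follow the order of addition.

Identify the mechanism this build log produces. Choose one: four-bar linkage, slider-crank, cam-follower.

links: 3 (incl. ground); joints: 1 revolute, 1 prismatic, 1 higher (cam) pair, forming one closed loop
3 links, revolute + prismatic + higher pair in one loop → cam-follower

cam-follower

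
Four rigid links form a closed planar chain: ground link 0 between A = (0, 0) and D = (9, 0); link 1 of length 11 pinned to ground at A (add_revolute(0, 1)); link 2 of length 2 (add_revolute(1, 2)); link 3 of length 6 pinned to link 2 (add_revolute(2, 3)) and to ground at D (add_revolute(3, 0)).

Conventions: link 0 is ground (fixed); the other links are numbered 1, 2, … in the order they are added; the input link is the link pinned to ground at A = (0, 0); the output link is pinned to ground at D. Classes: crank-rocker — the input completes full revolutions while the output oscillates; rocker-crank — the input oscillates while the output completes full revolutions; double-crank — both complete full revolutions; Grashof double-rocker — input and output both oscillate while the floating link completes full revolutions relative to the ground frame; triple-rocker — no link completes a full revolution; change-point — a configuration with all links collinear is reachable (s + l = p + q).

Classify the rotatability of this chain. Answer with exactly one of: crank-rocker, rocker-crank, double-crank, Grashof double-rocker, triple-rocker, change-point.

lengths: ground=9, input=11, coupler=2, output=6
sorted: s=2 (shortest), l=11 (longest), p+q=15
s + l = 13 vs p + q = 15
s + l < p + q (Grashof) with shortest = coupler link → Grashof double-rocker

Grashof double-rocker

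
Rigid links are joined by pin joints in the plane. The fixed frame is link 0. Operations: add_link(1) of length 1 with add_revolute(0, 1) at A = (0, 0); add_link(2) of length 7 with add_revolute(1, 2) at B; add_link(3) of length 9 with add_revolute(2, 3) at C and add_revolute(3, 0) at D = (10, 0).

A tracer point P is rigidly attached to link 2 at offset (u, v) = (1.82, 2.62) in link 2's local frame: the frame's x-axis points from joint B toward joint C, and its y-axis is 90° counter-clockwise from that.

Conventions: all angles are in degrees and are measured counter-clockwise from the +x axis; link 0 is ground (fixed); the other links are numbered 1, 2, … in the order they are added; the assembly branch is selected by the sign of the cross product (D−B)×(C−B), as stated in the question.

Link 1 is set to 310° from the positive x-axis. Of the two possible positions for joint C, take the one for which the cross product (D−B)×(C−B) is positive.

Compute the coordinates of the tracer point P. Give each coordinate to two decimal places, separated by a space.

A=(0,0), D=(10.00,0)
B = A + 1.00·(cos310°, sin310°) = (0.6428, -0.7660)
|BD| = 9.3885
circle(B,7.00) ∩ circle(D,9.00): a=2.9900, h=6.3293
  candidates: C₊=(3.1064,5.7861) cross=59.422; C₋=(4.1393,-6.8302) cross=-59.422
  branch + wants cross > 0 → take C=(3.1064,5.7861) (cross=59.422)
ex = (C−B)/|BC| = (0.3520,0.9360); ey = (-0.9360,0.3520)
P = B + 1.82·ex + 2.62·ey = (-1.1690,1.8596)

-1.17 1.86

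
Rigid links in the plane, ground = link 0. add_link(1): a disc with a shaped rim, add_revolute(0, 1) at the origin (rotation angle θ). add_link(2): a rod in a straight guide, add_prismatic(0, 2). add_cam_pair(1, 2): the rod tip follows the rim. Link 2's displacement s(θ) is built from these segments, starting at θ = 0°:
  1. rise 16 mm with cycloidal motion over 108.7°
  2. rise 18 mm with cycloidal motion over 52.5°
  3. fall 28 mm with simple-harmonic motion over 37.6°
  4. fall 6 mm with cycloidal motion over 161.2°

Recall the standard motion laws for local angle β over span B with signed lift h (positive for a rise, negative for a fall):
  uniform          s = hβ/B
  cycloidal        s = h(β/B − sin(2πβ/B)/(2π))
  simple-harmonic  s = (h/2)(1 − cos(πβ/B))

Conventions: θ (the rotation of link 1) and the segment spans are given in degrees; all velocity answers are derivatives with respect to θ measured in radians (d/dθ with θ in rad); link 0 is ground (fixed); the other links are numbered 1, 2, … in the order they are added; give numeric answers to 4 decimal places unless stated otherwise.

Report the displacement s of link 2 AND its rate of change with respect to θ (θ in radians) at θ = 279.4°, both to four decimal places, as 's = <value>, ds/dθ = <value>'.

segment 1 (0° to 108.7°, cycloidal, h = 16) is passed completely: s = 0.0000 + (16) = 16.0000
segment 2 (108.7° to 161.2°, cycloidal, h = 18) is passed completely: s = 16.0000 + (18) = 34.0000
segment 3 (161.2° to 198.8°, simple-harmonic, h = -28) is passed completely: s = 34.0000 + (-28) = 6.0000
θ = 279.4° falls in segment 4 (198.8° to 360°, cycloidal, h = -6): β = 279.4 − 198.8 = 80.6°, B = 161.2°; Δs = -6·(0.5000 − sin(2π·0.5000)/(2π)) = -3.0000; s = 6.0000 − 3.0000 = 3.0000
velocity in seg [198.8°–360°] (cycloidal), θ in radians: β = 80.6° = 1.4067 rad, B = 161.2° = 2.8135 rad; ds/dθ = (h/B)(1 − cos(2πβ/B)) = ((-6)/2.8135)(1 − cos(2π·0.5000)) = -4.265195 mm/rad

s = 3.0000, ds/dθ = -4.2652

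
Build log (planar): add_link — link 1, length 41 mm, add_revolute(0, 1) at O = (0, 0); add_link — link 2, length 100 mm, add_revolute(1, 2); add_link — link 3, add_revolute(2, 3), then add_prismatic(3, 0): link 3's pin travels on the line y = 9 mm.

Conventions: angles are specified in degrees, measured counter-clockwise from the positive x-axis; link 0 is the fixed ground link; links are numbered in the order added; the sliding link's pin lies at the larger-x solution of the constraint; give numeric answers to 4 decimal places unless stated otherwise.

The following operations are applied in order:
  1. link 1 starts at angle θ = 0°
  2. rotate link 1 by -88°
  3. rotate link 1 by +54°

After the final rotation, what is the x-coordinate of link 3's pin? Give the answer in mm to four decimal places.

geometry: r = 41 mm, L = 100 mm, e = 9 mm; θ starts at 0°
rotate link 1 by -88°: θ ← 0° -88° = -88°
rotate link 1 by +54°: θ ← -88° +54° = -34°
crank pin P = (r cos θ, r sin θ) = (33.990540, -22.926909)
h = r sin θ − e = -22.926909 − 9 = -31.926909
x = r cos θ + √(L² − h²) = 33.990540 + 94.766410 = 128.756951

128.7570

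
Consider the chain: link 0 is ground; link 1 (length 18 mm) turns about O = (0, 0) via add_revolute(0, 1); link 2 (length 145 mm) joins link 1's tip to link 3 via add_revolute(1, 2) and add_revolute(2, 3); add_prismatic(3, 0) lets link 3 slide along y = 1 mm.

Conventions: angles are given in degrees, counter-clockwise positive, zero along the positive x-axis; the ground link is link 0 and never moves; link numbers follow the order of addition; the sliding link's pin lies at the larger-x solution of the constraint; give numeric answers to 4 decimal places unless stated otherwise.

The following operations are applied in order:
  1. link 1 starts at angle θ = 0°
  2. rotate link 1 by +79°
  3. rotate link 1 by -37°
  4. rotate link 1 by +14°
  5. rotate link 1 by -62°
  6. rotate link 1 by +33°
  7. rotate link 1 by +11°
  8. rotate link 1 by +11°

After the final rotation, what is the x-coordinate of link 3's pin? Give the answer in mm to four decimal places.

geometry: r = 18 mm, L = 145 mm, e = 1 mm; θ starts at 0°
rotate link 1 by +79°: θ ← 0° +79° = 79°
rotate link 1 by -37°: θ ← 79° -37° = 42°
rotate link 1 by +14°: θ ← 42° +14° = 56°
rotate link 1 by -62°: θ ← 56° -62° = -6°
rotate link 1 by +33°: θ ← -6° +33° = 27°
rotate link 1 by +11°: θ ← 27° +11° = 38°
rotate link 1 by +11°: θ ← 38° +11° = 49°
crank pin P = (r cos θ, r sin θ) = (11.809063, 13.584772)
h = r sin θ − e = 13.584772 − 1 = 12.584772
x = r cos θ + √(L² − h²) = 11.809063 + 144.452842 = 156.261904

156.2619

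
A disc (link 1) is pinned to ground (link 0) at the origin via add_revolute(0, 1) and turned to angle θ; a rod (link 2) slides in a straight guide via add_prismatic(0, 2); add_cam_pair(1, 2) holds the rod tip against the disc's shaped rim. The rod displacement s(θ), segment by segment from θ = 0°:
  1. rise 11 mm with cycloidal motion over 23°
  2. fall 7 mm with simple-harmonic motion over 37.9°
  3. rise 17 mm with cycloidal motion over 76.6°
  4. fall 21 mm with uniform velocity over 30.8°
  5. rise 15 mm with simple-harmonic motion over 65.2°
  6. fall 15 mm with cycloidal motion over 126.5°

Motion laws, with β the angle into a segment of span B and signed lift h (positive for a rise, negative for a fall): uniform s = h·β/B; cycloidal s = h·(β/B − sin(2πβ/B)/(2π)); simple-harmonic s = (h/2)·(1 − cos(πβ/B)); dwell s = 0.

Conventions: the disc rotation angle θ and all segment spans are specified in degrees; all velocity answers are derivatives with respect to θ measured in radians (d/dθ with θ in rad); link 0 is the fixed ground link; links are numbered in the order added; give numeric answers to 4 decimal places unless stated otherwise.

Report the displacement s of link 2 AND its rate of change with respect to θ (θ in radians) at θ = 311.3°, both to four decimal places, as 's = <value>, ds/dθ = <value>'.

segment 1 (0° to 23°, cycloidal, h = 11) is passed completely: s = 0.0000 + (11) = 11.0000
segment 2 (23° to 60.9°, simple-harmonic, h = -7) is passed completely: s = 11.0000 + (-7) = 4.0000
segment 3 (60.9° to 137.5°, cycloidal, h = 17) is passed completely: s = 4.0000 + (17) = 21.0000
segment 4 (137.5° to 168.3°, uniform, h = -21) is passed completely: s = 21.0000 + (-21) = 0.0000
segment 5 (168.3° to 233.5°, simple-harmonic, h = 15) is passed completely: s = 0.0000 + (15) = 15.0000
θ = 311.3° falls in segment 6 (233.5° to 360°, cycloidal, h = -15): β = 311.3 − 233.5 = 77.8°, B = 126.5°; Δs = -15·(0.6150 − sin(2π·0.6150)/(2π)) = -10.8043; s = 15.0000 − 10.8043 = 4.1957
velocity in seg [233.5°–360°] (cycloidal), θ in radians: β = 77.8° = 1.3579 rad, B = 126.5° = 2.2078 rad; ds/dθ = (h/B)(1 − cos(2πβ/B)) = ((-15)/2.2078)(1 − cos(2π·0.6150)) = -11.889637 mm/rad

s = 4.1957, ds/dθ = -11.8896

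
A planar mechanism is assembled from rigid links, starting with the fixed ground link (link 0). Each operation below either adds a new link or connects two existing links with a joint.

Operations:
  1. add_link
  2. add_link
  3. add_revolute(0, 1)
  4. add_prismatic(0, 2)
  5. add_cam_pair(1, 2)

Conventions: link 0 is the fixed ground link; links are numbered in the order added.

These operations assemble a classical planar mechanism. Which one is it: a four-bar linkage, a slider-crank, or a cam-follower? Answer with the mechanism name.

links: 3 (incl. ground); joints: 1 revolute, 1 prismatic, 1 higher (cam) pair, forming one closed loop
3 links, revolute + prismatic + higher pair in one loop → cam-follower

cam-follower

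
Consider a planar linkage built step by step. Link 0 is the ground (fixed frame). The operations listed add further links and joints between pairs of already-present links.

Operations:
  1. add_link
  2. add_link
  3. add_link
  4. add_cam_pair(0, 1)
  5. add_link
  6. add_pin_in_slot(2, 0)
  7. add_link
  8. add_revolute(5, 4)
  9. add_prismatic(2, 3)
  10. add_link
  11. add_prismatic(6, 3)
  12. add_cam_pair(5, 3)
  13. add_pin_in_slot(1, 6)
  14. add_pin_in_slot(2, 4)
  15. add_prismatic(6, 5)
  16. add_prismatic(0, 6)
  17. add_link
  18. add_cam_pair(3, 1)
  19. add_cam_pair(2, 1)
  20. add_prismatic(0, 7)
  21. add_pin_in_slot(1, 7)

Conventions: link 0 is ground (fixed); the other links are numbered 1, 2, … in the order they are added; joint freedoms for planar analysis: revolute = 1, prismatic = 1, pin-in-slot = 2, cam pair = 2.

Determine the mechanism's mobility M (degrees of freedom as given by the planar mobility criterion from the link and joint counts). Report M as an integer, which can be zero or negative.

ground; <1,0,0>
#1 <2,0,0>
#2 <3,0,0>
#3 <4,0,0>
C:0↔1 J2 <4,0,1>
#4 <5,0,1>
PS:2↔0 J2 <5,0,2>
#5 <6,0,2>
R:5↔4 J1 <6,1,2>
P:2↔3 J1 <6,2,2>
#6 <7,2,2>
P:6↔3 J1 <7,3,2>
C:5↔3 J2 <7,3,3>
PS:1↔6 J2 <7,3,4>
PS:2↔4 J2 <7,3,5>
P:6↔5 J1 <7,4,5>
P:0↔6 J1 <7,5,5>
#7 <8,5,5>
C:3↔1 J2 <8,5,6>
C:2↔1 J2 <8,5,7>
P:0↔7 J1 <8,6,7>
PS:1↔7 J2 <8,6,8>
3×7 − 2×6 − 1×8 = 1

M = 1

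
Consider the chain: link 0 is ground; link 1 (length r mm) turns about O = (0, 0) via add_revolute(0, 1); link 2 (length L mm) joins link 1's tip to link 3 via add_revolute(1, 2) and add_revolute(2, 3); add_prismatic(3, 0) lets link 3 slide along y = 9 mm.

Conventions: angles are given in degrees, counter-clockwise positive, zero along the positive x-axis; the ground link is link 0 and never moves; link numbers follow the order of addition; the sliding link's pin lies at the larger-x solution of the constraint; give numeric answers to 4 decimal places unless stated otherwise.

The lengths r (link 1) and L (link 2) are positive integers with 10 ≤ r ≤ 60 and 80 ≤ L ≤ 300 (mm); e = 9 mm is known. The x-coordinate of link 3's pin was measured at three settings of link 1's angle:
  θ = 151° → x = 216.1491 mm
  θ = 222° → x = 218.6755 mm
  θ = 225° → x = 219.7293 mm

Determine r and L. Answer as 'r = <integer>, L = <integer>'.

constraint per measurement: (x − r cos θ)² + (r sin θ − e)² = L²
subtracting the θ₁ and θ₂ equations cancels the r² and L² terms:
r = (x₁² − x₂²) / (2[(x₁cos θ₁ + e sin θ₁) − (x₂cos θ₂ + e sin θ₂)]) = 33.9995 → r = 34
L² = (x₁ − r cos θ₁)² + (r sin θ₁ − e)² = 60516.0118 → L = 246.0000 → L = 246
check at θ₃=225°: x = 219.7293 (printed 219.7293) ✓

r = 34, L = 246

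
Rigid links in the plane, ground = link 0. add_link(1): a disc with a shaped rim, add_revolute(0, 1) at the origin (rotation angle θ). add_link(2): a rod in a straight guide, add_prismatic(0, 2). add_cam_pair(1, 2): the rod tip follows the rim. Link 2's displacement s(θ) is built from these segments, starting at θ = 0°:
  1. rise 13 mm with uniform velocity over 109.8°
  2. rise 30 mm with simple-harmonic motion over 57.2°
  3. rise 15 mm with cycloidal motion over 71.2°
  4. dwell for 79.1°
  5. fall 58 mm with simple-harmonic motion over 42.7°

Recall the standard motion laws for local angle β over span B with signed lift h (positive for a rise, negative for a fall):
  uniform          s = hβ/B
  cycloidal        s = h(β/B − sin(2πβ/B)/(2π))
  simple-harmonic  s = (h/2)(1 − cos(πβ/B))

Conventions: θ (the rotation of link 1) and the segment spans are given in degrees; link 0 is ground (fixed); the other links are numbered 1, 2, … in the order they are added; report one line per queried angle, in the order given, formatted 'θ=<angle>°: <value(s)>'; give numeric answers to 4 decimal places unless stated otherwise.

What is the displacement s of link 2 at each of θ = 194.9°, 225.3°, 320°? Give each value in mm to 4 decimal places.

segment 1 (0° to 109.8°, uniform, h = 13) is passed completely: s = 0.0000 + (13) = 13.0000
segment 2 (109.8° to 167°, simple-harmonic, h = 30) is passed completely: s = 13.0000 + (30) = 43.0000
θ = 194.9° falls in segment 3 (167° to 238.2°, cycloidal, h = 15): β = 194.9 − 167 = 27.9°, B = 71.2°; Δs = 15·(0.3919 − sin(2π·0.3919)/(2π)) = 4.3776; s = 43.0000 + 4.3776 = 47.3776
θ = 225.3° falls in segment 3 (167° to 238.2°, cycloidal, h = 15): β = 225.3 − 167 = 58.3°, B = 71.2°; Δs = 15·(0.8188 − sin(2π·0.8188)/(2π)) = 14.4499; s = 43.0000 + 14.4499 = 57.4499
segment 3 (167° to 238.2°, cycloidal, h = 15) is passed completely: s = 43.0000 + (15) = 58.0000
segment 4 (238.2° to 317.3°, dwell): s unchanged at 58.0000
θ = 320° falls in segment 5 (317.3° to 360°, simple-harmonic, h = -58): β = 320 − 317.3 = 2.7°, B = 42.7°; Δs = -58/2·(1 − cos(π·0.0632)) = -0.5703; s = 58.0000 − 0.5703 = 57.4297

θ=194.9°: 47.3776
θ=225.3°: 57.4499
θ=320°: 57.4297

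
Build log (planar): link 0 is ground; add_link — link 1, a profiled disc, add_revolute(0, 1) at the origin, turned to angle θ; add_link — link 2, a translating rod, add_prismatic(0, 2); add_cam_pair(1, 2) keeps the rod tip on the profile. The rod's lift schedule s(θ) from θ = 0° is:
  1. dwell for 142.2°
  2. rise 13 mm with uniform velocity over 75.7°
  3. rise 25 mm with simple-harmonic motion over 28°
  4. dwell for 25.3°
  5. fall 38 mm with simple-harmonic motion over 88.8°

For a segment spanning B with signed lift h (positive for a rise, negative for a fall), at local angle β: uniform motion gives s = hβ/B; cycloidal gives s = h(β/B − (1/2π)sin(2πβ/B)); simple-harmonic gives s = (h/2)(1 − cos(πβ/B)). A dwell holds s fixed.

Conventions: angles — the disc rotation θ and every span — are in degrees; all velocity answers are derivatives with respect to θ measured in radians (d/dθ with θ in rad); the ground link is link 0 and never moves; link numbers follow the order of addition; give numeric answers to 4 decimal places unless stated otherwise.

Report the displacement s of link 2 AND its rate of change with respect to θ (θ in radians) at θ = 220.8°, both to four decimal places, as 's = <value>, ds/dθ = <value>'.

seg 1 [0°–142.2°] dwell: s stays 0.0000
seg 2 [142.2°–217.9°] uniform, h=13: full span → s += 13 → s = 13.0000
seg 3 [217.9°–245.9°] simple-harmonic, h=25: θ=220.8° here. β=2.9, B=28. 25/2·(1 − cos(π·0.1036)) = 0.6559 → s = 13.6559
velocity in seg [217.9°–245.9°] (simple-harmonic), θ in radians: β = 2.9° = 0.0506 rad, B = 28° = 0.4887 rad; ds/dθ = (πh/(2B)) sin(πβ/B) = (π·25/(2·0.4887)) sin(π·0.1036) = 25.687619 mm/rad

s = 13.6559, ds/dθ = 25.6876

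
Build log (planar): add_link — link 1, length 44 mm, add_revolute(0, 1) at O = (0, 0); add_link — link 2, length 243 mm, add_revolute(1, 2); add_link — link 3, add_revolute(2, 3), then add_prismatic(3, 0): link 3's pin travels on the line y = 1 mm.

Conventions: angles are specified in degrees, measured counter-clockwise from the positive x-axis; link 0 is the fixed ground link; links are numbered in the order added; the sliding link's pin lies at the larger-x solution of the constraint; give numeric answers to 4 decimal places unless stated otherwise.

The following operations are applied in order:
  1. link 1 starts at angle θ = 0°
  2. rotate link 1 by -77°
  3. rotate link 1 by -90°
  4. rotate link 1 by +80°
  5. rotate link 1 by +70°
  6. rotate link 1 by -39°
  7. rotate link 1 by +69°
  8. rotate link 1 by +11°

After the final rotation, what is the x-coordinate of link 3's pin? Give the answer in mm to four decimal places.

geometry: r = 44 mm, L = 243 mm, e = 1 mm; θ starts at 0°
rotate link 1 by -77°: θ ← 0° -77° = -77°
rotate link 1 by -90°: θ ← -77° -90° = -167°
rotate link 1 by +80°: θ ← -167° +80° = -87°
rotate link 1 by +70°: θ ← -87° +70° = -17°
rotate link 1 by -39°: θ ← -17° -39° = -56°
rotate link 1 by +69°: θ ← -56° +69° = 13°
rotate link 1 by +11°: θ ← 13° +11° = 24°
crank pin P = (r cos θ, r sin θ) = (40.196000, 17.896412)
h = r sin θ − e = 17.896412 − 1 = 16.896412
x = r cos θ + √(L² − h²) = 40.196000 + 242.411863 = 282.607863

282.6079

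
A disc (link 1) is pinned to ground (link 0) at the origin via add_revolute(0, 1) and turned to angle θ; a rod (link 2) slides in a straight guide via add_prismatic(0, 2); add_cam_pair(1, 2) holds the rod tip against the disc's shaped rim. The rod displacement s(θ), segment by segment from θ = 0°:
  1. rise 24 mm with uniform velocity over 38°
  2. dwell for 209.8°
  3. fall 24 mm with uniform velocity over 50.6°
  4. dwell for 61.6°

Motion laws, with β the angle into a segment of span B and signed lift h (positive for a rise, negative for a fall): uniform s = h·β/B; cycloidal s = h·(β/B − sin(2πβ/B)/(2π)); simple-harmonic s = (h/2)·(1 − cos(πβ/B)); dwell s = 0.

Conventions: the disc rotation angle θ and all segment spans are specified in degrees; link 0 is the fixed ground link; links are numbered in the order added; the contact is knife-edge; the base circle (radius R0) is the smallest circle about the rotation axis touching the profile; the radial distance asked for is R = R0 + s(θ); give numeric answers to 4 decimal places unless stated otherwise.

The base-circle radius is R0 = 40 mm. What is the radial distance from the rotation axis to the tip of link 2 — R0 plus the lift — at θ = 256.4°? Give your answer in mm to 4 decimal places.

segment 1 (0° to 38°, uniform, h = 24) is passed completely: s = 0.0000 + (24) = 24.0000
segment 2 (38° to 247.8°, dwell): s unchanged at 24.0000
θ = 256.4° falls in segment 3 (247.8° to 298.4°, uniform, h = -24): β = 256.4 − 247.8 = 8.6°, B = 50.6°; Δs = -24·8.6/50.6 = -4.0791; s = 24.0000 − 4.0791 = 19.9209
R = R0 + s = 40 + 19.9209 = 59.9209

59.9209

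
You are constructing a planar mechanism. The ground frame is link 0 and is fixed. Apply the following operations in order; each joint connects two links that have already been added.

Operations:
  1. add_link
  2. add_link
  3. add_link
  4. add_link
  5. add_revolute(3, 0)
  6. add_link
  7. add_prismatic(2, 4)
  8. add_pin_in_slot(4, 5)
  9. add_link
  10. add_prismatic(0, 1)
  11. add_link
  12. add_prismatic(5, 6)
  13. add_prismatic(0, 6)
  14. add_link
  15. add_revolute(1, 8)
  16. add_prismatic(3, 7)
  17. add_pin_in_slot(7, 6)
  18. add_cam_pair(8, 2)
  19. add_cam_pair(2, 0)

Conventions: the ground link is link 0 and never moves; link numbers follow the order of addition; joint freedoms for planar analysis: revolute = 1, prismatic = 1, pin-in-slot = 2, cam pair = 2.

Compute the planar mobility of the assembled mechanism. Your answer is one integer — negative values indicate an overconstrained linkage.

L=1 J1=0 J2=0
add link → L=2 J1=0 J2=0
add link → L=3 J1=0 J2=0
add link → L=4 J1=0 J2=0
add link → L=5 J1=0 J2=0
R@3,0 dof=1 J1 → L=5 J1=1 J2=0
add link → L=6 J1=1 J2=0
P@2,4 dof=1 J1 → L=6 J1=2 J2=0
PS@4,5 dof=2 J2 → L=6 J1=2 J2=1
add link → L=7 J1=2 J2=1
P@0,1 dof=1 J1 → L=7 J1=3 J2=1
add link → L=8 J1=3 J2=1
P@5,6 dof=1 J1 → L=8 J1=4 J2=1
P@0,6 dof=1 J1 → L=8 J1=5 J2=1
add link → L=9 J1=5 J2=1
R@1,8 dof=1 J1 → L=9 J1=6 J2=1
P@3,7 dof=1 J1 → L=9 J1=7 J2=1
PS@7,6 dof=2 J2 → L=9 J1=7 J2=2
C@8,2 dof=2 J2 → L=9 J1=7 J2=3
C@2,0 dof=2 J2 → L=9 J1=7 J2=4
M=3(L−1)−2J1−J2=3·8−2·7−4=6

M = 6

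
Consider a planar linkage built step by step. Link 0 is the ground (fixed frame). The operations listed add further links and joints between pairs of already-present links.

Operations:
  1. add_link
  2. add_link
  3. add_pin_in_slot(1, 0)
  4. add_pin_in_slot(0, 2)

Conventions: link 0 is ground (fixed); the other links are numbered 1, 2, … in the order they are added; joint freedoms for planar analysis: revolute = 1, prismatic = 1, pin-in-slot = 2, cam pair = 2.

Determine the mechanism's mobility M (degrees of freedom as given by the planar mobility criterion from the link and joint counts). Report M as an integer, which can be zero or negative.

L=1 J1=0 J2=0
add link → L=2 J1=0 J2=0
add link → L=3 J1=0 J2=0
PS@1,0 dof=2 J2 → L=3 J1=0 J2=1
PS@0,2 dof=2 J2 → L=3 J1=0 J2=2
M=3(L−1)−2J1−J2=3·2−2·0−2=4

M = 4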